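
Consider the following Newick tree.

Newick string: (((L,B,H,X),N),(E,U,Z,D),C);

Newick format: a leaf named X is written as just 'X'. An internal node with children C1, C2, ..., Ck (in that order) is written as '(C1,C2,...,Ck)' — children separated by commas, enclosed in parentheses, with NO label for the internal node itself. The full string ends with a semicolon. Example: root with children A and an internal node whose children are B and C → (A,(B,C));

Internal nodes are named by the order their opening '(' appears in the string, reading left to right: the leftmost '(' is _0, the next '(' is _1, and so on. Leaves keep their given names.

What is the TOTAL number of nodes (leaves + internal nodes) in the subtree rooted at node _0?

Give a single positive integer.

Answer: 14

Derivation:
Newick: (((L,B,H,X),N),(E,U,Z,D),C);
Locate _0: it is the '(' at position 0 (the 1st '(' reading left to right).
Query: subtree rooted at _0
_0: subtree_size = 1 + 13
  _1: subtree_size = 1 + 6
    _2: subtree_size = 1 + 4
      L: subtree_size = 1 + 0
      B: subtree_size = 1 + 0
      H: subtree_size = 1 + 0
      X: subtree_size = 1 + 0
    N: subtree_size = 1 + 0
  _3: subtree_size = 1 + 4
    E: subtree_size = 1 + 0
    U: subtree_size = 1 + 0
    Z: subtree_size = 1 + 0
    D: subtree_size = 1 + 0
  C: subtree_size = 1 + 0
Total subtree size of _0: 14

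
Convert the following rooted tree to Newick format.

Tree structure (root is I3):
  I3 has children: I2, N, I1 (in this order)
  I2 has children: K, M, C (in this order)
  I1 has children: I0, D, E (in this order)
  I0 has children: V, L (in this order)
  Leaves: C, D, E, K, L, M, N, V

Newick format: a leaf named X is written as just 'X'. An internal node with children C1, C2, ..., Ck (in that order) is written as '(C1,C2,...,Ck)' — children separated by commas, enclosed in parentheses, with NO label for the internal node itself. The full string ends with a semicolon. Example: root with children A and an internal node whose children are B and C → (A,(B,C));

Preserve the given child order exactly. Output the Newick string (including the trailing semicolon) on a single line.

internal I3 with children ['I2', 'N', 'I1']
  internal I2 with children ['K', 'M', 'C']
    leaf 'K' → 'K'
    leaf 'M' → 'M'
    leaf 'C' → 'C'
  → '(K,M,C)'
  leaf 'N' → 'N'
  internal I1 with children ['I0', 'D', 'E']
    internal I0 with children ['V', 'L']
      leaf 'V' → 'V'
      leaf 'L' → 'L'
    → '(V,L)'
    leaf 'D' → 'D'
    leaf 'E' → 'E'
  → '((V,L),D,E)'
→ '((K,M,C),N,((V,L),D,E))'
Final: ((K,M,C),N,((V,L),D,E));

Answer: ((K,M,C),N,((V,L),D,E));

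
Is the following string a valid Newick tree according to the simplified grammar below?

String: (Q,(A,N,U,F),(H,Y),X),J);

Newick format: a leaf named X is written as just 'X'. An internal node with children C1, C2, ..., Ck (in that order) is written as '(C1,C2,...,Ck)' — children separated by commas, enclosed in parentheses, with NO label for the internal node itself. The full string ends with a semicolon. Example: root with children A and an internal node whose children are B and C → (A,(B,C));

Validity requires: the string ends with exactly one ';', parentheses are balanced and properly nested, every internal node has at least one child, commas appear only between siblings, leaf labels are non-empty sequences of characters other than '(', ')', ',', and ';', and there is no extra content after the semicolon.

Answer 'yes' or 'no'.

Input: (Q,(A,N,U,F),(H,Y),X),J);
Paren balance: 3 '(' vs 4 ')' MISMATCH
Ends with single ';': True
Full parse: FAILS (extra content after tree at pos 21)
Valid: False

Answer: no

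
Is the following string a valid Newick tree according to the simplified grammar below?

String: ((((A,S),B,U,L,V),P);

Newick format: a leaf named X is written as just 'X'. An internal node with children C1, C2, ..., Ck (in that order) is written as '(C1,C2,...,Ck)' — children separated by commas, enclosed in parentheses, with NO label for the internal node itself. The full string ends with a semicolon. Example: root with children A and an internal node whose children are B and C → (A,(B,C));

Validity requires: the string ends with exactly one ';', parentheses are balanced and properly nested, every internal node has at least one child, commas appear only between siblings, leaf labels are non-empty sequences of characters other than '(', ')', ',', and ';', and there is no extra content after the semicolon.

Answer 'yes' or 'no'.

Input: ((((A,S),B,U,L,V),P);
Paren balance: 4 '(' vs 3 ')' MISMATCH
Ends with single ';': True
Full parse: FAILS (expected , or ) at pos 20)
Valid: False

Answer: no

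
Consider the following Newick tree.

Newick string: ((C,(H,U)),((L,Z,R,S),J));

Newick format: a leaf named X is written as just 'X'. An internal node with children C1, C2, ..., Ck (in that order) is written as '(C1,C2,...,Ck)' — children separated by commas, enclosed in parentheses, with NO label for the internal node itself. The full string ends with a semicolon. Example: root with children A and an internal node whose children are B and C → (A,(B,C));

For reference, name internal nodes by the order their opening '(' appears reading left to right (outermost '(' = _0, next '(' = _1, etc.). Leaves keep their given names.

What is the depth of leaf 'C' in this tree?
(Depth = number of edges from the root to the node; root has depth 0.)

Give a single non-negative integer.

Newick: ((C,(H,U)),((L,Z,R,S),J));
Naming internals by '(' encounter order: outermost '(' = _0, next = _1, ...
Query node: C
Path from root: _0 -> _1 -> C
Depth of C: 2 (number of edges from root)

Answer: 2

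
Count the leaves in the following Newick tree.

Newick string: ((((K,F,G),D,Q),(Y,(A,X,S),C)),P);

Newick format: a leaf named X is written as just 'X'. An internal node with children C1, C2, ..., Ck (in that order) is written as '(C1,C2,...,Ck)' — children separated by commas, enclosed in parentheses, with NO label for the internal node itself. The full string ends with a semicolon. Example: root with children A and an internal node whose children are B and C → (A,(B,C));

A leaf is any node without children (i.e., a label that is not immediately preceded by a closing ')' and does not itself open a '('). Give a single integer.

Newick: ((((K,F,G),D,Q),(Y,(A,X,S),C)),P);
Scan left-to-right; a leaf is any maximal label run not followed by '(':
  pos 4: leaf 'K' → count = 1
  pos 6: leaf 'F' → count = 2
  pos 8: leaf 'G' → count = 3
  pos 11: leaf 'D' → count = 4
  pos 13: leaf 'Q' → count = 5
  pos 17: leaf 'Y' → count = 6
  pos 20: leaf 'A' → count = 7
  pos 22: leaf 'X' → count = 8
  pos 24: leaf 'S' → count = 9
  pos 27: leaf 'C' → count = 10
  pos 31: leaf 'P' → count = 11
Total leaves: 11

Answer: 11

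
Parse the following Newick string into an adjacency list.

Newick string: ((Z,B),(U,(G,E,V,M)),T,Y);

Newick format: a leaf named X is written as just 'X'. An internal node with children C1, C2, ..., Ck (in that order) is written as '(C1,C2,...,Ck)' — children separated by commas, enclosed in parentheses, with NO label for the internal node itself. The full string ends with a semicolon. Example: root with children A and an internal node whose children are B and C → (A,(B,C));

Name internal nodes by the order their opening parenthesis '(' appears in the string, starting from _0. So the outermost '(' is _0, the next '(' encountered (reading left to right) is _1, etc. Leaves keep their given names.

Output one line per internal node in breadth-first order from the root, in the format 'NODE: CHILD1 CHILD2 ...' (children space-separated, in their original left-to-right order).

Answer: _0: _1 _2 T Y
_1: Z B
_2: U _3
_3: G E V M

Derivation:
Input: ((Z,B),(U,(G,E,V,M)),T,Y);
Scanning left-to-right, naming '(' by encounter order:
  pos 0: '(' -> open internal node _0 (depth 1)
  pos 1: '(' -> open internal node _1 (depth 2)
  pos 5: ')' -> close internal node _1 (now at depth 1)
  pos 7: '(' -> open internal node _2 (depth 2)
  pos 10: '(' -> open internal node _3 (depth 3)
  pos 18: ')' -> close internal node _3 (now at depth 2)
  pos 19: ')' -> close internal node _2 (now at depth 1)
  pos 24: ')' -> close internal node _0 (now at depth 0)
Total internal nodes: 4
BFS adjacency from root:
  _0: _1 _2 T Y
  _1: Z B
  _2: U _3
  _3: G E V M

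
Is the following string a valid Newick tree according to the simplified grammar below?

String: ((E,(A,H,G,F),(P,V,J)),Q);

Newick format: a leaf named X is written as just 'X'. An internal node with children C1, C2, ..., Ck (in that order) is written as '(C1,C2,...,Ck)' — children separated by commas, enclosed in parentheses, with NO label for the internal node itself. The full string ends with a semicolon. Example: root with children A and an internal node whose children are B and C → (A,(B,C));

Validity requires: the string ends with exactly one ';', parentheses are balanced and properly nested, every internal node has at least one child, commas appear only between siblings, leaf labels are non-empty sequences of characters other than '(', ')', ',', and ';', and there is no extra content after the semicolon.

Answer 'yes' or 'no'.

Input: ((E,(A,H,G,F),(P,V,J)),Q);
Paren balance: 4 '(' vs 4 ')' OK
Ends with single ';': True
Full parse: OK
Valid: True

Answer: yes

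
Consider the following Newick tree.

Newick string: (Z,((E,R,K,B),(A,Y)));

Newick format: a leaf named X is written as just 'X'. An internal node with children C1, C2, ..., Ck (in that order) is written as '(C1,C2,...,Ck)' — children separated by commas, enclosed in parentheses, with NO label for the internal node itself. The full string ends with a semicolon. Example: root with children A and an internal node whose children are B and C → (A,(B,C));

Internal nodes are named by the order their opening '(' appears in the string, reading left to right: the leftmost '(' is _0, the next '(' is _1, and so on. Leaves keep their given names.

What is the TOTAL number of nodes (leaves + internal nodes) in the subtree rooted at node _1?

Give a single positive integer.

Newick: (Z,((E,R,K,B),(A,Y)));
Locate _1: it is the '(' at position 3 (the 2nd '(' reading left to right).
Query: subtree rooted at _1
_1: subtree_size = 1 + 8
  _2: subtree_size = 1 + 4
    E: subtree_size = 1 + 0
    R: subtree_size = 1 + 0
    K: subtree_size = 1 + 0
    B: subtree_size = 1 + 0
  _3: subtree_size = 1 + 2
    A: subtree_size = 1 + 0
    Y: subtree_size = 1 + 0
Total subtree size of _1: 9

Answer: 9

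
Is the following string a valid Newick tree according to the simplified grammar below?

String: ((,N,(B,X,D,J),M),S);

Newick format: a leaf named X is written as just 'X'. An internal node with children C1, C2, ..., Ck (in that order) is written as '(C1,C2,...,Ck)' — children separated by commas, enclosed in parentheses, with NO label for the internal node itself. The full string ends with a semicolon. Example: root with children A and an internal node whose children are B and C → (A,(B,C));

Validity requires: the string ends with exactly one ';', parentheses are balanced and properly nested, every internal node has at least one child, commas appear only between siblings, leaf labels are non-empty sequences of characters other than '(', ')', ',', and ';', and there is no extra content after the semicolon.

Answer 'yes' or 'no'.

Input: ((,N,(B,X,D,J),M),S);
Paren balance: 3 '(' vs 3 ')' OK
Ends with single ';': True
Full parse: FAILS (empty leaf label at pos 2)
Valid: False

Answer: no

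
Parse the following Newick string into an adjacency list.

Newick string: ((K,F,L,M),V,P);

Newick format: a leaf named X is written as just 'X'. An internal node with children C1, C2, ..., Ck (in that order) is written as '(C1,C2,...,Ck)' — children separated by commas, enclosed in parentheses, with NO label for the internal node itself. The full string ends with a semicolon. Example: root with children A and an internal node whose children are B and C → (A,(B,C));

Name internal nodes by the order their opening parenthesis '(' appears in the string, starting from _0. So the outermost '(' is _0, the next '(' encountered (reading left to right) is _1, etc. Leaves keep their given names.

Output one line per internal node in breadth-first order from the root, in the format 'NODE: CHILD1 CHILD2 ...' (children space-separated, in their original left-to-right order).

Answer: _0: _1 V P
_1: K F L M

Derivation:
Input: ((K,F,L,M),V,P);
Scanning left-to-right, naming '(' by encounter order:
  pos 0: '(' -> open internal node _0 (depth 1)
  pos 1: '(' -> open internal node _1 (depth 2)
  pos 9: ')' -> close internal node _1 (now at depth 1)
  pos 14: ')' -> close internal node _0 (now at depth 0)
Total internal nodes: 2
BFS adjacency from root:
  _0: _1 V P
  _1: K F L M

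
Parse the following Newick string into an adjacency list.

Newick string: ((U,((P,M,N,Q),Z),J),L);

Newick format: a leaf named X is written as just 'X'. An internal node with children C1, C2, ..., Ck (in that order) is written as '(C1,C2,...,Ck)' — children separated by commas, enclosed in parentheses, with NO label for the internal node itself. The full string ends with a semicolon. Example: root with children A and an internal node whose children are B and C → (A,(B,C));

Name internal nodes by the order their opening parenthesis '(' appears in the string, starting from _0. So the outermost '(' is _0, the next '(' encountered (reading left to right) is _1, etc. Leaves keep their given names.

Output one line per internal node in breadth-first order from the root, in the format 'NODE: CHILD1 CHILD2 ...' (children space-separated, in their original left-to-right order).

Input: ((U,((P,M,N,Q),Z),J),L);
Scanning left-to-right, naming '(' by encounter order:
  pos 0: '(' -> open internal node _0 (depth 1)
  pos 1: '(' -> open internal node _1 (depth 2)
  pos 4: '(' -> open internal node _2 (depth 3)
  pos 5: '(' -> open internal node _3 (depth 4)
  pos 13: ')' -> close internal node _3 (now at depth 3)
  pos 16: ')' -> close internal node _2 (now at depth 2)
  pos 19: ')' -> close internal node _1 (now at depth 1)
  pos 22: ')' -> close internal node _0 (now at depth 0)
Total internal nodes: 4
BFS adjacency from root:
  _0: _1 L
  _1: U _2 J
  _2: _3 Z
  _3: P M N Q

Answer: _0: _1 L
_1: U _2 J
_2: _3 Z
_3: P M N Q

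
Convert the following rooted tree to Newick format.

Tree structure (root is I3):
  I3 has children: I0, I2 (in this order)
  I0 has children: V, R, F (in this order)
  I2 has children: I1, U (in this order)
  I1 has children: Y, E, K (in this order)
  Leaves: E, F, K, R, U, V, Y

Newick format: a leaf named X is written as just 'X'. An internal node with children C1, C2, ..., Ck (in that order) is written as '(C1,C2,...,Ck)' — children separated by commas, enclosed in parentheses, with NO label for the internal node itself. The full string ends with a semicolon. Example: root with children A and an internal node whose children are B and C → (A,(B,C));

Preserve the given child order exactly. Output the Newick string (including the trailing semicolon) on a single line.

Answer: ((V,R,F),((Y,E,K),U));

Derivation:
internal I3 with children ['I0', 'I2']
  internal I0 with children ['V', 'R', 'F']
    leaf 'V' → 'V'
    leaf 'R' → 'R'
    leaf 'F' → 'F'
  → '(V,R,F)'
  internal I2 with children ['I1', 'U']
    internal I1 with children ['Y', 'E', 'K']
      leaf 'Y' → 'Y'
      leaf 'E' → 'E'
      leaf 'K' → 'K'
    → '(Y,E,K)'
    leaf 'U' → 'U'
  → '((Y,E,K),U)'
→ '((V,R,F),((Y,E,K),U))'
Final: ((V,R,F),((Y,E,K),U));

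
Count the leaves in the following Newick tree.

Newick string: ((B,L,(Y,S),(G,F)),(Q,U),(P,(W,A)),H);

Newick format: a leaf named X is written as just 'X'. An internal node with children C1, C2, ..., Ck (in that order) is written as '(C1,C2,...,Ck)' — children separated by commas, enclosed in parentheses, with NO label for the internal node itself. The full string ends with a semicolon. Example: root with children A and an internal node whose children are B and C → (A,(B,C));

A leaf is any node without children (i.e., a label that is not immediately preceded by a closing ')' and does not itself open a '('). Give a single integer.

Answer: 12

Derivation:
Newick: ((B,L,(Y,S),(G,F)),(Q,U),(P,(W,A)),H);
Scan left-to-right; a leaf is any maximal label run not followed by '(':
  pos 2: leaf 'B' → count = 1
  pos 4: leaf 'L' → count = 2
  pos 7: leaf 'Y' → count = 3
  pos 9: leaf 'S' → count = 4
  pos 13: leaf 'G' → count = 5
  pos 15: leaf 'F' → count = 6
  pos 20: leaf 'Q' → count = 7
  pos 22: leaf 'U' → count = 8
  pos 26: leaf 'P' → count = 9
  pos 29: leaf 'W' → count = 10
  pos 31: leaf 'A' → count = 11
  pos 35: leaf 'H' → count = 12
Total leaves: 12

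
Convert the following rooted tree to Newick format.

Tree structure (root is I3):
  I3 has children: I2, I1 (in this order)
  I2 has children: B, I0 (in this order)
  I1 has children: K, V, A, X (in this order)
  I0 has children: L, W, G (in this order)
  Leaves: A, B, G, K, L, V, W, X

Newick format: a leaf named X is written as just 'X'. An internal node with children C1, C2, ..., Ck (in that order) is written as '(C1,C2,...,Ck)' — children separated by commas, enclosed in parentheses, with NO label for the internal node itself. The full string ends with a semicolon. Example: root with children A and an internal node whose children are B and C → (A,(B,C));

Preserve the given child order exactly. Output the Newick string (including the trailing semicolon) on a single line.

Answer: ((B,(L,W,G)),(K,V,A,X));

Derivation:
internal I3 with children ['I2', 'I1']
  internal I2 with children ['B', 'I0']
    leaf 'B' → 'B'
    internal I0 with children ['L', 'W', 'G']
      leaf 'L' → 'L'
      leaf 'W' → 'W'
      leaf 'G' → 'G'
    → '(L,W,G)'
  → '(B,(L,W,G))'
  internal I1 with children ['K', 'V', 'A', 'X']
    leaf 'K' → 'K'
    leaf 'V' → 'V'
    leaf 'A' → 'A'
    leaf 'X' → 'X'
  → '(K,V,A,X)'
→ '((B,(L,W,G)),(K,V,A,X))'
Final: ((B,(L,W,G)),(K,V,A,X));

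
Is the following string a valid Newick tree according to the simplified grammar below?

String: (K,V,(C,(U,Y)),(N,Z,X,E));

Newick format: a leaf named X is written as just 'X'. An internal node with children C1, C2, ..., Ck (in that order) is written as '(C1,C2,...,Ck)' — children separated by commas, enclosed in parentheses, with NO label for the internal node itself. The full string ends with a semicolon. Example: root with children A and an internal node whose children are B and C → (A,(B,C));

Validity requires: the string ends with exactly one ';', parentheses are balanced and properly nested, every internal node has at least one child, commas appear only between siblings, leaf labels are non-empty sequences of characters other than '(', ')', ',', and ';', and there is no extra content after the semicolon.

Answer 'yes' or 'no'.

Answer: yes

Derivation:
Input: (K,V,(C,(U,Y)),(N,Z,X,E));
Paren balance: 4 '(' vs 4 ')' OK
Ends with single ';': True
Full parse: OK
Valid: True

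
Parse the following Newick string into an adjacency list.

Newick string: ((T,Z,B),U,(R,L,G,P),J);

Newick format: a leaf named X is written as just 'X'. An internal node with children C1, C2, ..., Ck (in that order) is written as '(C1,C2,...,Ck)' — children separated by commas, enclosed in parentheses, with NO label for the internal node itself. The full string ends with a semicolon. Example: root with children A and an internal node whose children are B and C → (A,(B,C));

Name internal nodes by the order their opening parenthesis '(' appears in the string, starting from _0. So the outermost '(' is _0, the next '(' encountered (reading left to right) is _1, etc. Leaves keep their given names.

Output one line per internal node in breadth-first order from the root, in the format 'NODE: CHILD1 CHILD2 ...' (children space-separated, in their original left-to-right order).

Input: ((T,Z,B),U,(R,L,G,P),J);
Scanning left-to-right, naming '(' by encounter order:
  pos 0: '(' -> open internal node _0 (depth 1)
  pos 1: '(' -> open internal node _1 (depth 2)
  pos 7: ')' -> close internal node _1 (now at depth 1)
  pos 11: '(' -> open internal node _2 (depth 2)
  pos 19: ')' -> close internal node _2 (now at depth 1)
  pos 22: ')' -> close internal node _0 (now at depth 0)
Total internal nodes: 3
BFS adjacency from root:
  _0: _1 U _2 J
  _1: T Z B
  _2: R L G P

Answer: _0: _1 U _2 J
_1: T Z B
_2: R L G P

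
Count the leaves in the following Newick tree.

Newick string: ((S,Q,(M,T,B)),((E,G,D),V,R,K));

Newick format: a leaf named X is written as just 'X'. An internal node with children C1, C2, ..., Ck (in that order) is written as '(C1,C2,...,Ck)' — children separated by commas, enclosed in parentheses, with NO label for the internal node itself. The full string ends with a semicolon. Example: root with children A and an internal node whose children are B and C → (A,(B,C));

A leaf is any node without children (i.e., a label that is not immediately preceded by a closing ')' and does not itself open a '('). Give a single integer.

Answer: 11

Derivation:
Newick: ((S,Q,(M,T,B)),((E,G,D),V,R,K));
Scan left-to-right; a leaf is any maximal label run not followed by '(':
  pos 2: leaf 'S' → count = 1
  pos 4: leaf 'Q' → count = 2
  pos 7: leaf 'M' → count = 3
  pos 9: leaf 'T' → count = 4
  pos 11: leaf 'B' → count = 5
  pos 17: leaf 'E' → count = 6
  pos 19: leaf 'G' → count = 7
  pos 21: leaf 'D' → count = 8
  pos 24: leaf 'V' → count = 9
  pos 26: leaf 'R' → count = 10
  pos 28: leaf 'K' → count = 11
Total leaves: 11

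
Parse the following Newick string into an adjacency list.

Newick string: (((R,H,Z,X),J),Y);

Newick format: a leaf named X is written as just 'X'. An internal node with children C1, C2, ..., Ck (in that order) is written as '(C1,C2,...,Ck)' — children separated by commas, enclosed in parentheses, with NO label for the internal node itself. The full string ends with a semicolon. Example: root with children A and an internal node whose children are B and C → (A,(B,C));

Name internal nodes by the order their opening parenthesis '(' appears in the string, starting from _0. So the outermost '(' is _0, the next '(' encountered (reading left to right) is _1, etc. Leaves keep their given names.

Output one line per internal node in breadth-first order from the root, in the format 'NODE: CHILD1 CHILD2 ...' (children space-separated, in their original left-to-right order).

Answer: _0: _1 Y
_1: _2 J
_2: R H Z X

Derivation:
Input: (((R,H,Z,X),J),Y);
Scanning left-to-right, naming '(' by encounter order:
  pos 0: '(' -> open internal node _0 (depth 1)
  pos 1: '(' -> open internal node _1 (depth 2)
  pos 2: '(' -> open internal node _2 (depth 3)
  pos 10: ')' -> close internal node _2 (now at depth 2)
  pos 13: ')' -> close internal node _1 (now at depth 1)
  pos 16: ')' -> close internal node _0 (now at depth 0)
Total internal nodes: 3
BFS adjacency from root:
  _0: _1 Y
  _1: _2 J
  _2: R H Z X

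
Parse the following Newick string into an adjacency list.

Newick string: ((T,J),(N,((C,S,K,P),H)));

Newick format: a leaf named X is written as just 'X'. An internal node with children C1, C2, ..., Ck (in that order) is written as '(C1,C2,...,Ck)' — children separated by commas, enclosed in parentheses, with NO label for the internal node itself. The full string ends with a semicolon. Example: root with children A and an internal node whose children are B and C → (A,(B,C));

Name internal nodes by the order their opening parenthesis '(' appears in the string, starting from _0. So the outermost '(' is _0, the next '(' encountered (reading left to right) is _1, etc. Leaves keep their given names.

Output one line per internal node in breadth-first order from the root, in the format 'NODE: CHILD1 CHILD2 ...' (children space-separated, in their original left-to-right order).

Answer: _0: _1 _2
_1: T J
_2: N _3
_3: _4 H
_4: C S K P

Derivation:
Input: ((T,J),(N,((C,S,K,P),H)));
Scanning left-to-right, naming '(' by encounter order:
  pos 0: '(' -> open internal node _0 (depth 1)
  pos 1: '(' -> open internal node _1 (depth 2)
  pos 5: ')' -> close internal node _1 (now at depth 1)
  pos 7: '(' -> open internal node _2 (depth 2)
  pos 10: '(' -> open internal node _3 (depth 3)
  pos 11: '(' -> open internal node _4 (depth 4)
  pos 19: ')' -> close internal node _4 (now at depth 3)
  pos 22: ')' -> close internal node _3 (now at depth 2)
  pos 23: ')' -> close internal node _2 (now at depth 1)
  pos 24: ')' -> close internal node _0 (now at depth 0)
Total internal nodes: 5
BFS adjacency from root:
  _0: _1 _2
  _1: T J
  _2: N _3
  _3: _4 H
  _4: C S K P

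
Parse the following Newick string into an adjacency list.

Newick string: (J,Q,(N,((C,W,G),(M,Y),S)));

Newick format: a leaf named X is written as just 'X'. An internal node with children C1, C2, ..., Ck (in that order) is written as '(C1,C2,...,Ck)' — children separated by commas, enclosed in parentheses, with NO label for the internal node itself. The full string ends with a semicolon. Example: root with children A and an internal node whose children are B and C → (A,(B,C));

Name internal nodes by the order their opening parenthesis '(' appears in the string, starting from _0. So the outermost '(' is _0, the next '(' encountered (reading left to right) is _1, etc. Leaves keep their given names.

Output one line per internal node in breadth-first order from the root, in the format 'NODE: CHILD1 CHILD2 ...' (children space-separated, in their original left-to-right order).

Input: (J,Q,(N,((C,W,G),(M,Y),S)));
Scanning left-to-right, naming '(' by encounter order:
  pos 0: '(' -> open internal node _0 (depth 1)
  pos 5: '(' -> open internal node _1 (depth 2)
  pos 8: '(' -> open internal node _2 (depth 3)
  pos 9: '(' -> open internal node _3 (depth 4)
  pos 15: ')' -> close internal node _3 (now at depth 3)
  pos 17: '(' -> open internal node _4 (depth 4)
  pos 21: ')' -> close internal node _4 (now at depth 3)
  pos 24: ')' -> close internal node _2 (now at depth 2)
  pos 25: ')' -> close internal node _1 (now at depth 1)
  pos 26: ')' -> close internal node _0 (now at depth 0)
Total internal nodes: 5
BFS adjacency from root:
  _0: J Q _1
  _1: N _2
  _2: _3 _4 S
  _3: C W G
  _4: M Y

Answer: _0: J Q _1
_1: N _2
_2: _3 _4 S
_3: C W G
_4: M Y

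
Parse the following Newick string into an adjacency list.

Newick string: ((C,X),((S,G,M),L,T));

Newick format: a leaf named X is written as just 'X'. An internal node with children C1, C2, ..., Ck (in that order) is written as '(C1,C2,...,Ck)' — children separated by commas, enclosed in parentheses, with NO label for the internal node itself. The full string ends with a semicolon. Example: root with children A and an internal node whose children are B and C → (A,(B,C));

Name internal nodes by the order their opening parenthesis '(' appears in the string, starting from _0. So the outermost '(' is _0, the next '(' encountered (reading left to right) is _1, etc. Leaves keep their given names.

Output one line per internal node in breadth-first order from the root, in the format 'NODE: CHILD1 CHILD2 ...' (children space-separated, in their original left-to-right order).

Answer: _0: _1 _2
_1: C X
_2: _3 L T
_3: S G M

Derivation:
Input: ((C,X),((S,G,M),L,T));
Scanning left-to-right, naming '(' by encounter order:
  pos 0: '(' -> open internal node _0 (depth 1)
  pos 1: '(' -> open internal node _1 (depth 2)
  pos 5: ')' -> close internal node _1 (now at depth 1)
  pos 7: '(' -> open internal node _2 (depth 2)
  pos 8: '(' -> open internal node _3 (depth 3)
  pos 14: ')' -> close internal node _3 (now at depth 2)
  pos 19: ')' -> close internal node _2 (now at depth 1)
  pos 20: ')' -> close internal node _0 (now at depth 0)
Total internal nodes: 4
BFS adjacency from root:
  _0: _1 _2
  _1: C X
  _2: _3 L T
  _3: S G M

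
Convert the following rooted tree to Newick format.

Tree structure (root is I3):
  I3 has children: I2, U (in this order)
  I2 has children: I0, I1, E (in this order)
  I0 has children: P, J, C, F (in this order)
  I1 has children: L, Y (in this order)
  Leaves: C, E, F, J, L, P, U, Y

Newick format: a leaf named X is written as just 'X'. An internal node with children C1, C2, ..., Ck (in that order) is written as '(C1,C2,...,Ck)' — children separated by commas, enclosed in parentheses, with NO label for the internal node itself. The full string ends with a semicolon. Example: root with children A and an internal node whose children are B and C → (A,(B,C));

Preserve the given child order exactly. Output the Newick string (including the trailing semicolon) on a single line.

internal I3 with children ['I2', 'U']
  internal I2 with children ['I0', 'I1', 'E']
    internal I0 with children ['P', 'J', 'C', 'F']
      leaf 'P' → 'P'
      leaf 'J' → 'J'
      leaf 'C' → 'C'
      leaf 'F' → 'F'
    → '(P,J,C,F)'
    internal I1 with children ['L', 'Y']
      leaf 'L' → 'L'
      leaf 'Y' → 'Y'
    → '(L,Y)'
    leaf 'E' → 'E'
  → '((P,J,C,F),(L,Y),E)'
  leaf 'U' → 'U'
→ '(((P,J,C,F),(L,Y),E),U)'
Final: (((P,J,C,F),(L,Y),E),U);

Answer: (((P,J,C,F),(L,Y),E),U);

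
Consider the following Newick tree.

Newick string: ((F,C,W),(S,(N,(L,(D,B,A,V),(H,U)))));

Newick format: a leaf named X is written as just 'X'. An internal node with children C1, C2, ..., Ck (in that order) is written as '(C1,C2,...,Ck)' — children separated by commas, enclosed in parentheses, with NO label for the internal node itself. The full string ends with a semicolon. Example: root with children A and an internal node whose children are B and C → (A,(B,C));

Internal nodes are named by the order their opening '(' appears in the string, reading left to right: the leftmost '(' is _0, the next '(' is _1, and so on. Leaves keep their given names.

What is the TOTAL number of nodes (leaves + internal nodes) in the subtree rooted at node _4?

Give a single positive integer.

Answer: 10

Derivation:
Newick: ((F,C,W),(S,(N,(L,(D,B,A,V),(H,U)))));
Locate _4: it is the '(' at position 15 (the 5th '(' reading left to right).
Query: subtree rooted at _4
_4: subtree_size = 1 + 9
  L: subtree_size = 1 + 0
  _5: subtree_size = 1 + 4
    D: subtree_size = 1 + 0
    B: subtree_size = 1 + 0
    A: subtree_size = 1 + 0
    V: subtree_size = 1 + 0
  _6: subtree_size = 1 + 2
    H: subtree_size = 1 + 0
    U: subtree_size = 1 + 0
Total subtree size of _4: 10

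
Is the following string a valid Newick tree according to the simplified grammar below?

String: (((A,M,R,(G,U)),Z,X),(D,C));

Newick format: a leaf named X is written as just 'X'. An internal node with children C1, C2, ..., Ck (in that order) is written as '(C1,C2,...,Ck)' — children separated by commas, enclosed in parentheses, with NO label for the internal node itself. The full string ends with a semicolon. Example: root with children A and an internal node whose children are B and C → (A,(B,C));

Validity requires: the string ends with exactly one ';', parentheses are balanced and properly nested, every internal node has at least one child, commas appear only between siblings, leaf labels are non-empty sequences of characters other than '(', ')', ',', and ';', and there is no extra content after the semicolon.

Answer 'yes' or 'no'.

Answer: yes

Derivation:
Input: (((A,M,R,(G,U)),Z,X),(D,C));
Paren balance: 5 '(' vs 5 ')' OK
Ends with single ';': True
Full parse: OK
Valid: True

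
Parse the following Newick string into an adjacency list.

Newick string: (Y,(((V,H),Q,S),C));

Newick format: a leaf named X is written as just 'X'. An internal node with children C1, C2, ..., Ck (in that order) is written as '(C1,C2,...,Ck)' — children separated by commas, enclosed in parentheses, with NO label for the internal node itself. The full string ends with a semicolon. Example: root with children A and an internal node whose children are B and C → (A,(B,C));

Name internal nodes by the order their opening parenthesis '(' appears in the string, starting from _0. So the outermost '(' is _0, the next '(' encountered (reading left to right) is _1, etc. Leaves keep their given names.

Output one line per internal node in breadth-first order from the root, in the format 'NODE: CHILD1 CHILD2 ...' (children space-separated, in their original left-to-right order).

Input: (Y,(((V,H),Q,S),C));
Scanning left-to-right, naming '(' by encounter order:
  pos 0: '(' -> open internal node _0 (depth 1)
  pos 3: '(' -> open internal node _1 (depth 2)
  pos 4: '(' -> open internal node _2 (depth 3)
  pos 5: '(' -> open internal node _3 (depth 4)
  pos 9: ')' -> close internal node _3 (now at depth 3)
  pos 14: ')' -> close internal node _2 (now at depth 2)
  pos 17: ')' -> close internal node _1 (now at depth 1)
  pos 18: ')' -> close internal node _0 (now at depth 0)
Total internal nodes: 4
BFS adjacency from root:
  _0: Y _1
  _1: _2 C
  _2: _3 Q S
  _3: V H

Answer: _0: Y _1
_1: _2 C
_2: _3 Q S
_3: V H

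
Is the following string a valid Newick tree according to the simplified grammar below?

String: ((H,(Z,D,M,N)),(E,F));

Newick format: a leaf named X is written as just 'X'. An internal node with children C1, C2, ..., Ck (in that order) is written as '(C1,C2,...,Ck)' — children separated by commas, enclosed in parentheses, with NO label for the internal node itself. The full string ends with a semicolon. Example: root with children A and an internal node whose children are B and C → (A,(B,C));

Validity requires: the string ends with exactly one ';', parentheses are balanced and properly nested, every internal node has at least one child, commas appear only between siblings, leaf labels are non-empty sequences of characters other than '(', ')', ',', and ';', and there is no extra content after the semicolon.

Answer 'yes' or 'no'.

Input: ((H,(Z,D,M,N)),(E,F));
Paren balance: 4 '(' vs 4 ')' OK
Ends with single ';': True
Full parse: OK
Valid: True

Answer: yes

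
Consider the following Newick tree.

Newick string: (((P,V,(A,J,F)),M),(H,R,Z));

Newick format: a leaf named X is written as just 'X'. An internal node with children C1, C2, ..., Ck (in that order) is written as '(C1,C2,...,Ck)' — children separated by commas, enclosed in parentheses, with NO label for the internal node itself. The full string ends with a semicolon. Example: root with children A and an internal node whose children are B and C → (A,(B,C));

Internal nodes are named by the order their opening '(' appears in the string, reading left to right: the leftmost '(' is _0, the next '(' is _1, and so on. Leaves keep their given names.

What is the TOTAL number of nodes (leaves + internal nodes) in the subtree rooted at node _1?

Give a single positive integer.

Answer: 9

Derivation:
Newick: (((P,V,(A,J,F)),M),(H,R,Z));
Locate _1: it is the '(' at position 1 (the 2nd '(' reading left to right).
Query: subtree rooted at _1
_1: subtree_size = 1 + 8
  _2: subtree_size = 1 + 6
    P: subtree_size = 1 + 0
    V: subtree_size = 1 + 0
    _3: subtree_size = 1 + 3
      A: subtree_size = 1 + 0
      J: subtree_size = 1 + 0
      F: subtree_size = 1 + 0
  M: subtree_size = 1 + 0
Total subtree size of _1: 9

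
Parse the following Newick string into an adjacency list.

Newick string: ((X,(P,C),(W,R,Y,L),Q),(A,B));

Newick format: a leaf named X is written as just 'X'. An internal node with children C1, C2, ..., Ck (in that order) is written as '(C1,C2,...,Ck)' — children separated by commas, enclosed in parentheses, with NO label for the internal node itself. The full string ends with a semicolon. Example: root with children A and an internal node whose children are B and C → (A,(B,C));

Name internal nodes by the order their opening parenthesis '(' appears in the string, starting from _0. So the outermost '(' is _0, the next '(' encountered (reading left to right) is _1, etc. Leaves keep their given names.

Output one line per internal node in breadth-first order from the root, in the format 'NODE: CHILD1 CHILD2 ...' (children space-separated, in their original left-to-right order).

Input: ((X,(P,C),(W,R,Y,L),Q),(A,B));
Scanning left-to-right, naming '(' by encounter order:
  pos 0: '(' -> open internal node _0 (depth 1)
  pos 1: '(' -> open internal node _1 (depth 2)
  pos 4: '(' -> open internal node _2 (depth 3)
  pos 8: ')' -> close internal node _2 (now at depth 2)
  pos 10: '(' -> open internal node _3 (depth 3)
  pos 18: ')' -> close internal node _3 (now at depth 2)
  pos 21: ')' -> close internal node _1 (now at depth 1)
  pos 23: '(' -> open internal node _4 (depth 2)
  pos 27: ')' -> close internal node _4 (now at depth 1)
  pos 28: ')' -> close internal node _0 (now at depth 0)
Total internal nodes: 5
BFS adjacency from root:
  _0: _1 _4
  _1: X _2 _3 Q
  _4: A B
  _2: P C
  _3: W R Y L

Answer: _0: _1 _4
_1: X _2 _3 Q
_4: A B
_2: P C
_3: W R Y L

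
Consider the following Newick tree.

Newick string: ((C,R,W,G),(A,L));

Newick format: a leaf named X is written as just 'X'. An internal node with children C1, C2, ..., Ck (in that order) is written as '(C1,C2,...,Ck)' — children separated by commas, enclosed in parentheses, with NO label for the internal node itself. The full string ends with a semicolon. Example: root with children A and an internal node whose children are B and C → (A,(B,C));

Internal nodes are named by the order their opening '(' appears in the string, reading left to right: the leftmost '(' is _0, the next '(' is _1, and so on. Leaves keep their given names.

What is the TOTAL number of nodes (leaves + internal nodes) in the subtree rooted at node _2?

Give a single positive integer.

Answer: 3

Derivation:
Newick: ((C,R,W,G),(A,L));
Locate _2: it is the '(' at position 11 (the 3rd '(' reading left to right).
Query: subtree rooted at _2
_2: subtree_size = 1 + 2
  A: subtree_size = 1 + 0
  L: subtree_size = 1 + 0
Total subtree size of _2: 3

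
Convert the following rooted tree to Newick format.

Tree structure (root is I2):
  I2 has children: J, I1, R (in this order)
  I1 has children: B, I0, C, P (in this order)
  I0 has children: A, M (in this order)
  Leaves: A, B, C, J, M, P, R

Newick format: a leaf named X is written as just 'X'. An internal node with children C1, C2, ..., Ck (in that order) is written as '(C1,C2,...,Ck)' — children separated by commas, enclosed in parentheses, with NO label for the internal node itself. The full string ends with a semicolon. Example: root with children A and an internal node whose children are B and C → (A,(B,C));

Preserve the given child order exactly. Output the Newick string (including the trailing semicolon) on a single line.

internal I2 with children ['J', 'I1', 'R']
  leaf 'J' → 'J'
  internal I1 with children ['B', 'I0', 'C', 'P']
    leaf 'B' → 'B'
    internal I0 with children ['A', 'M']
      leaf 'A' → 'A'
      leaf 'M' → 'M'
    → '(A,M)'
    leaf 'C' → 'C'
    leaf 'P' → 'P'
  → '(B,(A,M),C,P)'
  leaf 'R' → 'R'
→ '(J,(B,(A,M),C,P),R)'
Final: (J,(B,(A,M),C,P),R);

Answer: (J,(B,(A,M),C,P),R);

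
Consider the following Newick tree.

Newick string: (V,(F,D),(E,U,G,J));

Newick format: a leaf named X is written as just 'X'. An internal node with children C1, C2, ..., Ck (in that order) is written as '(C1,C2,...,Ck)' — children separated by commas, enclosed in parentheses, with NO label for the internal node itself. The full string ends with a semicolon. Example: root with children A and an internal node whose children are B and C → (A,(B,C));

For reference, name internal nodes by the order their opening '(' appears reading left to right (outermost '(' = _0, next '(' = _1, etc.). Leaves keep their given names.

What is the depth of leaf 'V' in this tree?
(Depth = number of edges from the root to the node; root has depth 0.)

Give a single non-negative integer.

Answer: 1

Derivation:
Newick: (V,(F,D),(E,U,G,J));
Naming internals by '(' encounter order: outermost '(' = _0, next = _1, ...
Query node: V
Path from root: _0 -> V
Depth of V: 1 (number of edges from root)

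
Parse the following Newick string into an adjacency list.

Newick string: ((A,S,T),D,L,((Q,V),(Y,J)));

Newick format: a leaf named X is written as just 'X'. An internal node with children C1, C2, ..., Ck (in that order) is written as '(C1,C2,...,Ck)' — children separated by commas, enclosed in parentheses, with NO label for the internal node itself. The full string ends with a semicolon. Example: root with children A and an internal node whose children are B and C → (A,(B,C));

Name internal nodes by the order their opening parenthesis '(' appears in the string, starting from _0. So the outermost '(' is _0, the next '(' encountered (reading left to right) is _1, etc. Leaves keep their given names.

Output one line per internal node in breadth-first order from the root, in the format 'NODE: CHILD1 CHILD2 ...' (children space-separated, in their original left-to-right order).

Answer: _0: _1 D L _2
_1: A S T
_2: _3 _4
_3: Q V
_4: Y J

Derivation:
Input: ((A,S,T),D,L,((Q,V),(Y,J)));
Scanning left-to-right, naming '(' by encounter order:
  pos 0: '(' -> open internal node _0 (depth 1)
  pos 1: '(' -> open internal node _1 (depth 2)
  pos 7: ')' -> close internal node _1 (now at depth 1)
  pos 13: '(' -> open internal node _2 (depth 2)
  pos 14: '(' -> open internal node _3 (depth 3)
  pos 18: ')' -> close internal node _3 (now at depth 2)
  pos 20: '(' -> open internal node _4 (depth 3)
  pos 24: ')' -> close internal node _4 (now at depth 2)
  pos 25: ')' -> close internal node _2 (now at depth 1)
  pos 26: ')' -> close internal node _0 (now at depth 0)
Total internal nodes: 5
BFS adjacency from root:
  _0: _1 D L _2
  _1: A S T
  _2: _3 _4
  _3: Q V
  _4: Y J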